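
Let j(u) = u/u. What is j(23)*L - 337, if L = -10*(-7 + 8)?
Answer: -347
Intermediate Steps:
j(u) = 1
L = -10 (L = -10*1 = -10)
j(23)*L - 337 = 1*(-10) - 337 = -10 - 337 = -347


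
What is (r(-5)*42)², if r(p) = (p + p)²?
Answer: 17640000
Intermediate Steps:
r(p) = 4*p² (r(p) = (2*p)² = 4*p²)
(r(-5)*42)² = ((4*(-5)²)*42)² = ((4*25)*42)² = (100*42)² = 4200² = 17640000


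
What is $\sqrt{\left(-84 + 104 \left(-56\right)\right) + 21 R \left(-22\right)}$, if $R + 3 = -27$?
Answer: $4 \sqrt{497} \approx 89.174$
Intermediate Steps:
$R = -30$ ($R = -3 - 27 = -30$)
$\sqrt{\left(-84 + 104 \left(-56\right)\right) + 21 R \left(-22\right)} = \sqrt{\left(-84 + 104 \left(-56\right)\right) + 21 \left(-30\right) \left(-22\right)} = \sqrt{\left(-84 - 5824\right) - -13860} = \sqrt{-5908 + 13860} = \sqrt{7952} = 4 \sqrt{497}$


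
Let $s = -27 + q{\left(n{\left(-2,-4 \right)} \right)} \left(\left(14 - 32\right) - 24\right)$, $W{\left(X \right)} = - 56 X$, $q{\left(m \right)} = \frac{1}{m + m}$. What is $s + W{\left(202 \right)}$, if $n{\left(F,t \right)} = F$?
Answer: $- \frac{22657}{2} \approx -11329.0$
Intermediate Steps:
$q{\left(m \right)} = \frac{1}{2 m}$
$s = - \frac{33}{2}$ ($s = -27 + \frac{1}{2 \left(-2\right)} \left(\left(14 - 32\right) - 24\right) = -27 + \frac{1}{2} \left(- \frac{1}{2}\right) \left(-18 - 24\right) = -27 - - \frac{21}{2} = -27 + \frac{21}{2} = - \frac{33}{2} \approx -16.5$)
$s + W{\left(202 \right)} = - \frac{33}{2} - 11312 = - \frac{22657}{2}$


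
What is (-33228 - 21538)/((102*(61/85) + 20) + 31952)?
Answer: -136915/80113 ≈ -1.7090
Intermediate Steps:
(-33228 - 21538)/((102*(61/85) + 20) + 31952) = -54766/((102*(61*(1/85)) + 20) + 31952) = -54766/((102*(61/85) + 20) + 31952) = -54766/((366/5 + 20) + 31952) = -54766/(466/5 + 31952) = -54766/160226/5 = -54766*5/160226 = -136915/80113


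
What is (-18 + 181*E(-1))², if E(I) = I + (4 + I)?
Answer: 118336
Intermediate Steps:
E(I) = 4 + 2*I
(-18 + 181*E(-1))² = (-18 + 181*(4 + 2*(-1)))² = (-18 + 181*(4 - 2))² = (-18 + 181*2)² = (-18 + 362)² = 344² = 118336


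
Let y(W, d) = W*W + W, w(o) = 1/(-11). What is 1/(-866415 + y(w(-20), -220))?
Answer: -121/104836225 ≈ -1.1542e-6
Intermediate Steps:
w(o) = -1/11
y(W, d) = W + W**2 (y(W, d) = W**2 + W = W + W**2)
1/(-866415 + y(w(-20), -220)) = 1/(-866415 - (1 - 1/11)/11) = 1/(-866415 - 1/11*10/11) = 1/(-866415 - 10/121) = 1/(-104836225/121) = -121/104836225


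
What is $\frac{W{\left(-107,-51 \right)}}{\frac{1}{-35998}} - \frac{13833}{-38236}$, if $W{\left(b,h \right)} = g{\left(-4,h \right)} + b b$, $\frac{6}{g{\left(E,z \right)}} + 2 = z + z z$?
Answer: $- \frac{10038247566975535}{24356332} \approx -4.1214 \cdot 10^{8}$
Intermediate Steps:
$g{\left(E,z \right)} = \frac{6}{-2 + z + z^{2}}$ ($g{\left(E,z \right)} = \frac{6}{-2 + \left(z + z z\right)} = \frac{6}{-2 + \left(z + z^{2}\right)} = \frac{6}{-2 + z + z^{2}}$)
$W{\left(b,h \right)} = b^{2} + \frac{6}{-2 + h + h^{2}}$ ($W{\left(b,h \right)} = \frac{6}{-2 + h + h^{2}} + b b = \frac{6}{-2 + h + h^{2}} + b^{2} = b^{2} + \frac{6}{-2 + h + h^{2}}$)
$\frac{W{\left(-107,-51 \right)}}{\frac{1}{-35998}} - \frac{13833}{-38236} = \frac{\frac{1}{-2 - 51 + \left(-51\right)^{2}} \left(6 + \left(-107\right)^{2} \left(-2 - 51 + \left(-51\right)^{2}\right)\right)}{\frac{1}{-35998}} - \frac{13833}{-38236} = \frac{\frac{1}{-2 - 51 + 2601} \left(6 + 11449 \left(-2 - 51 + 2601\right)\right)}{- \frac{1}{35998}} - - \frac{13833}{38236} = \frac{6 + 11449 \cdot 2548}{2548} \left(-35998\right) + \frac{13833}{38236} = \frac{6 + 29172052}{2548} \left(-35998\right) + \frac{13833}{38236} = \frac{1}{2548} \cdot 29172058 \left(-35998\right) + \frac{13833}{38236} = \frac{14586029}{1274} \left(-35998\right) + \frac{13833}{38236} = - \frac{262533935971}{637} + \frac{13833}{38236} = - \frac{10038247566975535}{24356332}$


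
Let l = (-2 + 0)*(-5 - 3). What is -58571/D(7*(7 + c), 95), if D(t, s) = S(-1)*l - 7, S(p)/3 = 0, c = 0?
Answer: 58571/7 ≈ 8367.3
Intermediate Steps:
l = 16 (l = -2*(-8) = 16)
S(p) = 0 (S(p) = 3*0 = 0)
D(t, s) = -7 (D(t, s) = 0*16 - 7 = 0 - 7 = -7)
-58571/D(7*(7 + c), 95) = -58571/(-7) = -58571*(-⅐) = 58571/7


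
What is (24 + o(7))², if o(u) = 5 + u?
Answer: 1296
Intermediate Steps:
(24 + o(7))² = (24 + (5 + 7))² = (24 + 12)² = 36² = 1296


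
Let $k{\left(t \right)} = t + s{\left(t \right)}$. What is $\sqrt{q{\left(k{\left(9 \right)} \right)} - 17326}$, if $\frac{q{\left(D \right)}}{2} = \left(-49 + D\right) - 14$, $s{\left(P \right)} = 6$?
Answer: $i \sqrt{17422} \approx 131.99 i$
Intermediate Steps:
$k{\left(t \right)} = 6 + t$ ($k{\left(t \right)} = t + 6 = 6 + t$)
$q{\left(D \right)} = -126 + 2 D$ ($q{\left(D \right)} = 2 \left(\left(-49 + D\right) - 14\right) = 2 \left(-63 + D\right) = -126 + 2 D$)
$\sqrt{q{\left(k{\left(9 \right)} \right)} - 17326} = \sqrt{\left(-126 + 2 \left(6 + 9\right)\right) - 17326} = \sqrt{\left(-126 + 2 \cdot 15\right) - 17326} = \sqrt{\left(-126 + 30\right) - 17326} = \sqrt{-96 - 17326} = \sqrt{-17422} = i \sqrt{17422}$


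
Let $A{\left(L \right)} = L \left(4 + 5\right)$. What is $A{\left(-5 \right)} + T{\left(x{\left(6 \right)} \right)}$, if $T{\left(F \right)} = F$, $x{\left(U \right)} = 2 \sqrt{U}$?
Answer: $-45 + 2 \sqrt{6} \approx -40.101$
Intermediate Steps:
$A{\left(L \right)} = 9 L$ ($A{\left(L \right)} = L 9 = 9 L$)
$A{\left(-5 \right)} + T{\left(x{\left(6 \right)} \right)} = 9 \left(-5\right) + 2 \sqrt{6} = -45 + 2 \sqrt{6}$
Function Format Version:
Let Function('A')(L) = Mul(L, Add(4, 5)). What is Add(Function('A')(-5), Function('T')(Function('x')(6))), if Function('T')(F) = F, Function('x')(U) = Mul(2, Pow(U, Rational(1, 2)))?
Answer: Add(-45, Mul(2, Pow(6, Rational(1, 2)))) ≈ -40.101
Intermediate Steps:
Function('A')(L) = Mul(9, L) (Function('A')(L) = Mul(L, 9) = Mul(9, L))
Add(Function('A')(-5), Function('T')(Function('x')(6))) = Add(Mul(9, -5), Mul(2, Pow(6, Rational(1, 2)))) = Add(-45, Mul(2, Pow(6, Rational(1, 2))))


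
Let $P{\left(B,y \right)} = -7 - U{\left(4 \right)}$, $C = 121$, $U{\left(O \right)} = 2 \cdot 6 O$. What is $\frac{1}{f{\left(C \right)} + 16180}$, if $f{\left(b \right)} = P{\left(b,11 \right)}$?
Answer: $\frac{1}{16125} \approx 6.2015 \cdot 10^{-5}$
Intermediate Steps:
$U{\left(O \right)} = 12 O$
$P{\left(B,y \right)} = -55$ ($P{\left(B,y \right)} = -7 + \left(0 - 12 \cdot 4\right) = -7 + \left(0 - 48\right) = -7 - 48 = -55$)
$f{\left(b \right)} = -55$
$\frac{1}{f{\left(C \right)} + 16180} = \frac{1}{-55 + 16180} = \frac{1}{16125}$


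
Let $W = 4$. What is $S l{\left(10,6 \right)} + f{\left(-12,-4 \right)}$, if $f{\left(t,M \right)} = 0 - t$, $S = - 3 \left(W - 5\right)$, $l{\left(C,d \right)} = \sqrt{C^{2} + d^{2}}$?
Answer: $12 + 6 \sqrt{34} \approx 46.986$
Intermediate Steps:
$S = 3$ ($S = - 3 \left(4 - 5\right) = \left(-3\right) \left(-1\right) = 3$)
$f{\left(t,M \right)} = - t$
$S l{\left(10,6 \right)} + f{\left(-12,-4 \right)} = 3 \sqrt{10^{2} + 6^{2}} - -12 = 3 \sqrt{100 + 36} + 12 = 3 \sqrt{136} + 12 = 3 \cdot 2 \sqrt{34} + 12 = 6 \sqrt{34} + 12 = 12 + 6 \sqrt{34}$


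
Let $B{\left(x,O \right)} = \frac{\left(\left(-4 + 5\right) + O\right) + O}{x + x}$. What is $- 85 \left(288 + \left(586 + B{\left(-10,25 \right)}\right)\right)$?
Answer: $- \frac{296293}{4} \approx -74073.0$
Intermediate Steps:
$B{\left(x,O \right)} = \frac{1 + 2 O}{2 x}$ ($B{\left(x,O \right)} = \frac{\left(1 + O\right) + O}{2 x} = \left(1 + 2 O\right) \frac{1}{2 x} = \frac{1 + 2 O}{2 x}$)
$- 85 \left(288 + \left(586 + B{\left(-10,25 \right)}\right)\right) = - 85 \left(288 + \left(586 + \frac{\frac{1}{2} + 25}{-10}\right)\right) = - 85 \left(288 + \left(586 - \frac{51}{20}\right)\right) = - 85 \left(288 + \frac{11669}{20}\right) = \left(-85\right) \frac{17429}{20} = - \frac{296293}{4}$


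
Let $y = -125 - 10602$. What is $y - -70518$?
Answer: $59791$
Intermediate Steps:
$y = -10727$ ($y = -125 - 10602 = -10727$)
$y - -70518 = -10727 - -70518 = -10727 + 70518 = 59791$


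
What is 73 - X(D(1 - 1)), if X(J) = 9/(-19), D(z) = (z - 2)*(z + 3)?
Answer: 1396/19 ≈ 73.474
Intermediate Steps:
D(z) = (-2 + z)*(3 + z)
X(J) = -9/19 (X(J) = 9*(-1/19) = -9/19)
73 - X(D(1 - 1)) = 73 - 1*(-9/19) = 73 + 9/19 = 1396/19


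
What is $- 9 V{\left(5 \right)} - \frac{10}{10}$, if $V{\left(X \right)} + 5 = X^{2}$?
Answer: $-181$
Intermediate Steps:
$V{\left(X \right)} = -5 + X^{2}$
$- 9 V{\left(5 \right)} - \frac{10}{10} = - 9 \left(-5 + 5^{2}\right) - \frac{10}{10} = - 9 \left(-5 + 25\right) - 1 = \left(-9\right) 20 - 1 = -180 - 1 = -181$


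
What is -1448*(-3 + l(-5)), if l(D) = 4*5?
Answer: -24616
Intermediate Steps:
l(D) = 20
-1448*(-3 + l(-5)) = -1448*(-3 + 20) = -1448*17 = -24616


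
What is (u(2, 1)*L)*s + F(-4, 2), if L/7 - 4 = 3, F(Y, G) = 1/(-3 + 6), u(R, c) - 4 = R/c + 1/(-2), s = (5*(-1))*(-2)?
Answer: 8086/3 ≈ 2695.3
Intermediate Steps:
s = 10 (s = -5*(-2) = 10)
u(R, c) = 7/2 + R/c (u(R, c) = 4 + (R/c + 1/(-2)) = 4 + (R/c + 1*(-1/2)) = 4 + (R/c - 1/2) = 4 + (-1/2 + R/c) = 7/2 + R/c)
F(Y, G) = 1/3
L = 49 (L = 28 + 7*3 = 28 + 21 = 49)
(u(2, 1)*L)*s + F(-4, 2) = ((7/2 + 2/1)*49)*10 + 1/3 = ((7/2 + 2*1)*49)*10 + 1/3 = ((7/2 + 2)*49)*10 + 1/3 = ((11/2)*49)*10 + 1/3 = (539/2)*10 + 1/3 = 2695 + 1/3 = 8086/3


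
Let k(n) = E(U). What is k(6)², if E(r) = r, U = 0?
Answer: 0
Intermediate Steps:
k(n) = 0
k(6)² = 0² = 0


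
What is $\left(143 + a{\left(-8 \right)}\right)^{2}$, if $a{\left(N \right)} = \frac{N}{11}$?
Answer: $\frac{2449225}{121} \approx 20242.0$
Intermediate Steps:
$a{\left(N \right)} = \frac{N}{11}$ ($a{\left(N \right)} = N \frac{1}{11} = \frac{N}{11}$)
$\left(143 + a{\left(-8 \right)}\right)^{2} = \left(143 + \frac{1}{11} \left(-8\right)\right)^{2} = \left(143 - \frac{8}{11}\right)^{2} = \left(\frac{1565}{11}\right)^{2} = \frac{2449225}{121}$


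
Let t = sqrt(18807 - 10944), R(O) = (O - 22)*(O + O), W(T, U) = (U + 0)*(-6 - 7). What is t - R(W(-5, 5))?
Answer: -11310 + sqrt(7863) ≈ -11221.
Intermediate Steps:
W(T, U) = -13*U (W(T, U) = U*(-13) = -13*U)
R(O) = 2*O*(-22 + O) (R(O) = (-22 + O)*(2*O) = 2*O*(-22 + O))
t = sqrt(7863) ≈ 88.674
t - R(W(-5, 5)) = sqrt(7863) - 2*(-13*5)*(-22 - 13*5) = sqrt(7863) - 2*(-65)*(-22 - 65) = sqrt(7863) - 2*(-65)*(-87) = sqrt(7863) - 1*11310 = sqrt(7863) - 11310 = -11310 + sqrt(7863)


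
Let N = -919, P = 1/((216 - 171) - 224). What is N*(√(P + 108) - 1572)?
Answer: 1444668 - 919*√3460249/179 ≈ 1.4351e+6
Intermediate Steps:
P = -1/179 (P = 1/(45 - 224) = 1/(-179) = -1/179 ≈ -0.0055866)
N*(√(P + 108) - 1572) = -919*(√(-1/179 + 108) - 1572) = -919*(√(19331/179) - 1572) = -919*(√3460249/179 - 1572) = -919*(-1572 + √3460249/179) = 1444668 - 919*√3460249/179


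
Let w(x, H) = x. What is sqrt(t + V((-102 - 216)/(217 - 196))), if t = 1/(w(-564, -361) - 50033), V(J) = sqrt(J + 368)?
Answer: sqrt(-2479253 + 17920394863*sqrt(17290))/354179 ≈ 4.3341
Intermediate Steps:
V(J) = sqrt(368 + J)
t = -1/50597 (t = 1/(-564 - 50033) = 1/(-50597) = -1/50597 ≈ -1.9764e-5)
sqrt(t + V((-102 - 216)/(217 - 196))) = sqrt(-1/50597 + sqrt(368 + (-102 - 216)/(217 - 196))) = sqrt(-1/50597 + sqrt(368 - 318/21)) = sqrt(-1/50597 + sqrt(368 - 318*1/21)) = sqrt(-1/50597 + sqrt(368 - 106/7)) = sqrt(-1/50597 + sqrt(2470/7)) = sqrt(-1/50597 + sqrt(17290)/7)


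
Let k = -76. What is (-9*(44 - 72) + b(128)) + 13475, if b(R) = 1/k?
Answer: 1043251/76 ≈ 13727.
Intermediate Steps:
b(R) = -1/76 (b(R) = 1/(-76) = -1/76)
(-9*(44 - 72) + b(128)) + 13475 = (-9*(44 - 72) - 1/76) + 13475 = (-9*(-28) - 1/76) + 13475 = (252 - 1/76) + 13475 = 19151/76 + 13475 = 1043251/76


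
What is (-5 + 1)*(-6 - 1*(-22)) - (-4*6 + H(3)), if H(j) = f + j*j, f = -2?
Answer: -47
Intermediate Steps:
H(j) = -2 + j² (H(j) = -2 + j*j = -2 + j²)
(-5 + 1)*(-6 - 1*(-22)) - (-4*6 + H(3)) = (-5 + 1)*(-6 - 1*(-22)) - (-4*6 + (-2 + 3²)) = -4*(-6 + 22) - (-24 + (-2 + 9)) = -4*16 - (-24 + 7) = -64 - 1*(-17) = -64 + 17 = -47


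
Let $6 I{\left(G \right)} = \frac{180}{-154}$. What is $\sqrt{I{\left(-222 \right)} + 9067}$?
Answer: $\frac{4 \sqrt{3359818}}{77} \approx 95.22$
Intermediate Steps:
$I{\left(G \right)} = - \frac{15}{77}$ ($I{\left(G \right)} = \frac{180 \frac{1}{-154}}{6} = \frac{180 \left(- \frac{1}{154}\right)}{6} = \frac{1}{6} \left(- \frac{90}{77}\right) = - \frac{15}{77}$)
$\sqrt{I{\left(-222 \right)} + 9067} = \sqrt{- \frac{15}{77} + 9067} = \sqrt{\frac{698144}{77}} = \frac{4 \sqrt{3359818}}{77}$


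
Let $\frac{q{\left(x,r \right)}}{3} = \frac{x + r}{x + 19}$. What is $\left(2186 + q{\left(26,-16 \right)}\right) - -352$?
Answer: $\frac{7616}{3} \approx 2538.7$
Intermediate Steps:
$q{\left(x,r \right)} = \frac{3 \left(r + x\right)}{19 + x}$ ($q{\left(x,r \right)} = 3 \frac{x + r}{x + 19} = 3 \frac{r + x}{19 + x} = \frac{3 \left(r + x\right)}{19 + x}$)
$\left(2186 + q{\left(26,-16 \right)}\right) - -352 = \left(2186 + \frac{3 \left(-16 + 26\right)}{19 + 26}\right) - -352 = \left(2186 + 3 \cdot \frac{1}{45} \cdot 10\right) + 352 = \left(2186 + \frac{2}{3}\right) + 352 = \frac{6560}{3} + 352 = \frac{7616}{3}$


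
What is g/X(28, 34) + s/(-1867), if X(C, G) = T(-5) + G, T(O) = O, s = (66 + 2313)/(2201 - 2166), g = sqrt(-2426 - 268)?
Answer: -2379/65345 + I*sqrt(2694)/29 ≈ -0.036407 + 1.7898*I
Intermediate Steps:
g = I*sqrt(2694) (g = sqrt(-2694) = I*sqrt(2694) ≈ 51.904*I)
s = 2379/35 ≈ 67.971
X(C, G) = -5 + G
g/X(28, 34) + s/(-1867) = (I*sqrt(2694))/(-5 + 34) + (2379/35)/(-1867) = (I*sqrt(2694))/29 + (2379/35)*(-1/1867) = (I*sqrt(2694))*(1/29) - 2379/65345 = I*sqrt(2694)/29 - 2379/65345 = -2379/65345 + I*sqrt(2694)/29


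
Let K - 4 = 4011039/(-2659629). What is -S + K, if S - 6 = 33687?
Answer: -29868084140/886543 ≈ -33691.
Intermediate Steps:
S = 33693 (S = 6 + 33687 = 33693)
K = 2209159/886543 (K = 4 + 4011039/(-2659629) = 4 + 4011039*(-1/2659629) = 4 - 1337013/886543 = 2209159/886543 ≈ 2.4919)
-S + K = -1*33693 + 2209159/886543 = -33693 + 2209159/886543 = -29868084140/886543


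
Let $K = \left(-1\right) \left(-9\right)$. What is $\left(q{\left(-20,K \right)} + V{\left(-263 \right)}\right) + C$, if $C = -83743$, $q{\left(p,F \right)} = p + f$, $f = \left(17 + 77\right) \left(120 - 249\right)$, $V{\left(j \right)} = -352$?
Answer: $-96241$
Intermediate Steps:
$f = -12126$ ($f = 94 \left(-129\right) = -12126$)
$K = 9$
$q{\left(p,F \right)} = -12126 + p$ ($q{\left(p,F \right)} = p - 12126 = -12126 + p$)
$\left(q{\left(-20,K \right)} + V{\left(-263 \right)}\right) + C = \left(\left(-12126 - 20\right) - 352\right) - 83743 = \left(-12146 - 352\right) - 83743 = -12498 - 83743 = -96241$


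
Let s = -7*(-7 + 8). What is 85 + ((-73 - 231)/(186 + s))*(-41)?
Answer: 27679/179 ≈ 154.63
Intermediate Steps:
s = -7 (s = -7*1 = -7)
85 + ((-73 - 231)/(186 + s))*(-41) = 85 + ((-73 - 231)/(186 - 7))*(-41) = 85 - 304/179*(-41) = 85 + 12464/179 = 27679/179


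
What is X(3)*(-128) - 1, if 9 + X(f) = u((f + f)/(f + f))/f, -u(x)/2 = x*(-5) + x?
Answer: 2429/3 ≈ 809.67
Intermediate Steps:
u(x) = 8*x (u(x) = -2*(x*(-5) + x) = -2*(-5*x + x) = -(-8)*x = 8*x)
X(f) = -9 + 8/f (X(f) = -9 + (8*((f + f)/(f + f)))/f = -9 + (8*((2*f)/((2*f))))/f = -9 + (8*((2*f)*(1/(2*f))))/f = -9 + (8*1)/f = -9 + 8/f)
X(3)*(-128) - 1 = (-9 + 8/3)*(-128) - 1 = -19/3*(-128) - 1 = 2432/3 - 1 = 2429/3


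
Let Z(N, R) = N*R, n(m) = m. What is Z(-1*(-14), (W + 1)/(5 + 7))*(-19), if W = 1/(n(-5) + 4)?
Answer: 0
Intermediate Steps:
W = -1 (W = 1/(-5 + 4) = 1/(-1) = -1)
Z(-1*(-14), (W + 1)/(5 + 7))*(-19) = ((-1*(-14))*((-1 + 1)/(5 + 7)))*(-19) = (14*(0/12))*(-19) = (14*(0*(1/12)))*(-19) = (14*0)*(-19) = 0*(-19) = 0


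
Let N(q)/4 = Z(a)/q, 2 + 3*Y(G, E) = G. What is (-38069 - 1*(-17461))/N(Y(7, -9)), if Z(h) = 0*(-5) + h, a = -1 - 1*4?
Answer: 5152/3 ≈ 1717.3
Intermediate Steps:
a = -5 (a = -1 - 4 = -5)
Z(h) = h (Z(h) = 0 + h = h)
Y(G, E) = -2/3 + G/3
N(q) = -20/q (N(q) = 4*(-5/q) = -20/q)
(-38069 - 1*(-17461))/N(Y(7, -9)) = (-38069 - 1*(-17461))/((-20/(-2/3 + (1/3)*7))) = (-38069 + 17461)/((-20/(-2/3 + 7/3))) = -20608/((-20/5/3)) = -20608/((-20*3/5)) = -20608/(-12) = -20608*(-1/12) = 5152/3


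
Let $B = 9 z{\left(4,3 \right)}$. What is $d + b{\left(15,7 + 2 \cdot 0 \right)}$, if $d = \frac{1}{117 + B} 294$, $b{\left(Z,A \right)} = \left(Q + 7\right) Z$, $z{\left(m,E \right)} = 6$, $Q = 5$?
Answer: $\frac{10358}{57} \approx 181.72$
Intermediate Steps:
$B = 54$ ($B = 9 \cdot 6 = 54$)
$b{\left(Z,A \right)} = 12 Z$ ($b{\left(Z,A \right)} = \left(5 + 7\right) Z = 12 Z$)
$d = \frac{98}{57}$ ($d = \frac{1}{117 + 54} \cdot 294 = \frac{1}{171} \cdot 294 = \frac{98}{57} \approx 1.7193$)
$d + b{\left(15,7 + 2 \cdot 0 \right)} = \frac{98}{57} + 12 \cdot 15 = \frac{98}{57} + 180 = \frac{10358}{57}$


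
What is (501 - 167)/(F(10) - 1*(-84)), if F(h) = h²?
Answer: 167/92 ≈ 1.8152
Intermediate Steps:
(501 - 167)/(F(10) - 1*(-84)) = (501 - 167)/(10² - 1*(-84)) = 334/(100 + 84) = 334/184 = 334*(1/184) = 167/92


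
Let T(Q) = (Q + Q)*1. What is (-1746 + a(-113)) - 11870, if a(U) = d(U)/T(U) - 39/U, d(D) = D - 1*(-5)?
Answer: -1538515/113 ≈ -13615.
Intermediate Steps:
d(D) = 5 + D (d(D) = D + 5 = 5 + D)
T(Q) = 2*Q (T(Q) = (2*Q)*1 = 2*Q)
a(U) = -39/U + (5 + U)/(2*U) (a(U) = (5 + U)/((2*U)) - 39/U = (5 + U)*(1/(2*U)) - 39/U = (5 + U)/(2*U) - 39/U = -39/U + (5 + U)/(2*U))
(-1746 + a(-113)) - 11870 = (-1746 + (1/2)*(-73 - 113)/(-113)) - 11870 = (-1746 + (1/2)*(-1/113)*(-186)) - 11870 = (-1746 + 93/113) - 11870 = -197205/113 - 11870 = -1538515/113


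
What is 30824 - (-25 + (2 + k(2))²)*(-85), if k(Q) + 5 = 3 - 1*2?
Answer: 29039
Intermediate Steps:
k(Q) = -4 (k(Q) = -5 + (3 - 1*2) = -5 + (3 - 2) = -5 + 1 = -4)
30824 - (-25 + (2 + k(2))²)*(-85) = 30824 - (-25 + (2 - 4)²)*(-85) = 30824 - (-25 + (-2)²)*(-85) = 30824 - (-25 + 4)*(-85) = 30824 - (-21)*(-85) = 30824 - 1*1785 = 30824 - 1785 = 29039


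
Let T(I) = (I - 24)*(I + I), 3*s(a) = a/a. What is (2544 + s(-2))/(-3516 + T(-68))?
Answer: 7633/26988 ≈ 0.28283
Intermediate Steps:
s(a) = ⅓ (s(a) = (a/a)/3 = (⅓)*1 = ⅓)
T(I) = 2*I*(-24 + I) (T(I) = (-24 + I)*(2*I) = 2*I*(-24 + I))
(2544 + s(-2))/(-3516 + T(-68)) = (2544 + ⅓)/(-3516 + 2*(-68)*(-24 - 68)) = 7633/(3*(-3516 + 2*(-68)*(-92))) = 7633/(3*(-3516 + 12512)) = (7633/3)/8996 = (7633/3)*(1/8996) = 7633/26988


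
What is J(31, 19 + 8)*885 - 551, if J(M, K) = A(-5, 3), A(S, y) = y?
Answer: 2104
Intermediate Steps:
J(M, K) = 3
J(31, 19 + 8)*885 - 551 = 3*885 - 551 = 2655 - 551 = 2104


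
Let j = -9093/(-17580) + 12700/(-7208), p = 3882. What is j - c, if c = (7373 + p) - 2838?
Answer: -44447153439/5279860 ≈ -8418.3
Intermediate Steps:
c = 8417 (c = (7373 + 3882) - 2838 = 11255 - 2838 = 8417)
j = -6571819/5279860 (j = -9093*(-1/17580) + 12700*(-1/7208) = 3031/5860 - 3175/1802 = -6571819/5279860 ≈ -1.2447)
j - c = -6571819/5279860 - 1*8417 = -6571819/5279860 - 8417 = -44447153439/5279860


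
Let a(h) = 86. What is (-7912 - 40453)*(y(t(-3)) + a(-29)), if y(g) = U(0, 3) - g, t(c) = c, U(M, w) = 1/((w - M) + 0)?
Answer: -12961820/3 ≈ -4.3206e+6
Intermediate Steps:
U(M, w) = 1/(w - M)
y(g) = ⅓ - g (y(g) = 1/(3 - 1*0) - g = 1/(3 + 0) - g = 1/3 - g = ⅓ - g)
(-7912 - 40453)*(y(t(-3)) + a(-29)) = (-7912 - 40453)*((⅓ - 1*(-3)) + 86) = -48365*((⅓ + 3) + 86) = -48365*(10/3 + 86) = -48365*268/3 = -12961820/3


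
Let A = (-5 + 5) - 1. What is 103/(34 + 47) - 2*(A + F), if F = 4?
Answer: -383/81 ≈ -4.7284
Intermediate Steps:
A = -1 (A = 0 - 1 = -1)
103/(34 + 47) - 2*(A + F) = 103/(34 + 47) - 2*(-1 + 4) = 103/81 - 2*3 = 103*(1/81) - 6 = 103/81 - 6 = -383/81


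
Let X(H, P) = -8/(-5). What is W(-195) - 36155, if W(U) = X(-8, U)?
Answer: -180767/5 ≈ -36153.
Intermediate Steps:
X(H, P) = 8/5 (X(H, P) = -8*(-1/5) = 8/5)
W(U) = 8/5
W(-195) - 36155 = 8/5 - 36155 = -180767/5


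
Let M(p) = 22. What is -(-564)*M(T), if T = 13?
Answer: 12408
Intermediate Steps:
-(-564)*M(T) = -(-564)*22 = -564*(-22) = 12408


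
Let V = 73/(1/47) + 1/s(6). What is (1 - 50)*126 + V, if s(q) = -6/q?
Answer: -2744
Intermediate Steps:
V = 3430 (V = 73/(1/47) + 1/(-6/6) = 73/(1/47) + 1/(-6*1/6) = 73*47 + 1/(-1) = 3431 + 1*(-1) = 3431 - 1 = 3430)
(1 - 50)*126 + V = (1 - 50)*126 + 3430 = -49*126 + 3430 = -6174 + 3430 = -2744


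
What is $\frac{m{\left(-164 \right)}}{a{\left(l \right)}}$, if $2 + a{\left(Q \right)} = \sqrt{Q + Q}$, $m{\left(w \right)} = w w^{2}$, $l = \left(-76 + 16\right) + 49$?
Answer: $\frac{4410944}{13} + \frac{2205472 i \sqrt{22}}{13} \approx 3.393 \cdot 10^{5} + 7.9574 \cdot 10^{5} i$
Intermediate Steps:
$l = -11$ ($l = -60 + 49 = -11$)
$m{\left(w \right)} = w^{3}$
$a{\left(Q \right)} = -2 + \sqrt{2} \sqrt{Q}$ ($a{\left(Q \right)} = -2 + \sqrt{Q + Q} = -2 + \sqrt{2 Q} = -2 + \sqrt{2} \sqrt{Q}$)
$\frac{m{\left(-164 \right)}}{a{\left(l \right)}} = \frac{\left(-164\right)^{3}}{-2 + \sqrt{2} \sqrt{-11}} = - \frac{4410944}{-2 + \sqrt{2} i \sqrt{11}} = - \frac{4410944}{-2 + i \sqrt{22}}$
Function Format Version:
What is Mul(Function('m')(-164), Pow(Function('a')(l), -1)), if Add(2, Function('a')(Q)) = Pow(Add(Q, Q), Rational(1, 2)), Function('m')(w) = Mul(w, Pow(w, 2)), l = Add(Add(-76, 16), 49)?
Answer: Add(Rational(4410944, 13), Mul(Rational(2205472, 13), I, Pow(22, Rational(1, 2)))) ≈ Add(3.3930e+5, Mul(7.9574e+5, I))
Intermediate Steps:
l = -11 (l = Add(-60, 49) = -11)
Function('m')(w) = Pow(w, 3)
Function('a')(Q) = Add(-2, Mul(Pow(2, Rational(1, 2)), Pow(Q, Rational(1, 2)))) (Function('a')(Q) = Add(-2, Pow(Add(Q, Q), Rational(1, 2))) = Add(-2, Pow(Mul(2, Q), Rational(1, 2))) = Add(-2, Mul(Pow(2, Rational(1, 2)), Pow(Q, Rational(1, 2)))))
Mul(Function('m')(-164), Pow(Function('a')(l), -1)) = Mul(Pow(-164, 3), Pow(Add(-2, Mul(Pow(2, Rational(1, 2)), Pow(-11, Rational(1, 2)))), -1)) = Mul(-4410944, Pow(Add(-2, Mul(Pow(2, Rational(1, 2)), Mul(I, Pow(11, Rational(1, 2))))), -1)) = Mul(-4410944, Pow(Add(-2, Mul(I, Pow(22, Rational(1, 2)))), -1))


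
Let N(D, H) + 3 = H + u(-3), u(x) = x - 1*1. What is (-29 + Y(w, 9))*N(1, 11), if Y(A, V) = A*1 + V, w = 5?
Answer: -60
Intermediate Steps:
u(x) = -1 + x (u(x) = x - 1 = -1 + x)
Y(A, V) = A + V
N(D, H) = -7 + H (N(D, H) = -3 + (H + (-1 - 3)) = -3 + (H - 4) = -3 + (-4 + H) = -7 + H)
(-29 + Y(w, 9))*N(1, 11) = (-29 + (5 + 9))*(-7 + 11) = (-29 + 14)*4 = -15*4 = -60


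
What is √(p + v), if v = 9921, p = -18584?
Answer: I*√8663 ≈ 93.075*I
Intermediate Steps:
√(p + v) = √(-18584 + 9921) = √(-8663) = I*√8663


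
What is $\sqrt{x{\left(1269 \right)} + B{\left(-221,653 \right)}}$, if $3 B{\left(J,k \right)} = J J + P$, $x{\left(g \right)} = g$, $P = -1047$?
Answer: $\frac{\sqrt{154803}}{3} \approx 131.15$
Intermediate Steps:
$B{\left(J,k \right)} = -349 + \frac{J^{2}}{3}$ ($B{\left(J,k \right)} = \frac{J J - 1047}{3} = \frac{J^{2} - 1047}{3} = \frac{-1047 + J^{2}}{3} = -349 + \frac{J^{2}}{3}$)
$\sqrt{x{\left(1269 \right)} + B{\left(-221,653 \right)}} = \sqrt{1269 - \left(349 - \frac{\left(-221\right)^{2}}{3}\right)} = \sqrt{1269 + \left(-349 + \frac{1}{3} \cdot 48841\right)} = \sqrt{1269 + \left(-349 + \frac{48841}{3}\right)} = \sqrt{1269 + \frac{47794}{3}} = \sqrt{\frac{51601}{3}} = \frac{\sqrt{154803}}{3}$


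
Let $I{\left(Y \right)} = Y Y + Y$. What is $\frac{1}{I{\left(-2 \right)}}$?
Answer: $\frac{1}{2} \approx 0.5$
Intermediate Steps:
$I{\left(Y \right)} = Y + Y^{2}$ ($I{\left(Y \right)} = Y^{2} + Y = Y + Y^{2}$)
$\frac{1}{I{\left(-2 \right)}} = \frac{1}{\left(-2\right) \left(1 - 2\right)} = \frac{1}{\left(-2\right) \left(-1\right)} = \frac{1}{2}$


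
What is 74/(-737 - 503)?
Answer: -37/620 ≈ -0.059677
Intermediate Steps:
74/(-737 - 503) = 74/(-1240) = -1/1240*74 = -37/620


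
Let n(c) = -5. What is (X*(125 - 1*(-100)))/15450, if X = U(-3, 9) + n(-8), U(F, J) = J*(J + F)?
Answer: 147/206 ≈ 0.71359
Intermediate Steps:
U(F, J) = J*(F + J)
X = 49 (X = 9*(-3 + 9) - 5 = 9*6 - 5 = 54 - 5 = 49)
(X*(125 - 1*(-100)))/15450 = (49*(125 - 1*(-100)))/15450 = (49*(125 + 100))*(1/15450) = (49*225)*(1/15450) = 11025*(1/15450) = 147/206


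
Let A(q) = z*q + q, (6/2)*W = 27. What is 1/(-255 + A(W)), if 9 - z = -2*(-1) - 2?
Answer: -1/165 ≈ -0.0060606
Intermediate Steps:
W = 9 (W = (⅓)*27 = 9)
z = 9 (z = 9 - (-2*(-1) - 2) = 9 - (2 - 2) = 9 - 1*0 = 9 + 0 = 9)
A(q) = 10*q (A(q) = 9*q + q = 10*q)
1/(-255 + A(W)) = 1/(-255 + 10*9) = 1/(-255 + 90) = 1/(-165) = -1/165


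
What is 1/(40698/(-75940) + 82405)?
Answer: 37970/3128897501 ≈ 1.2135e-5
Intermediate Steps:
1/(40698/(-75940) + 82405) = 1/(40698*(-1/75940) + 82405) = 1/(-20349/37970 + 82405) = 1/(3128897501/37970) = 37970/3128897501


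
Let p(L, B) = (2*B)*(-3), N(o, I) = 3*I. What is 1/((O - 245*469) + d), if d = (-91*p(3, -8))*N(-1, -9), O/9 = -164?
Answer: 1/1555 ≈ 0.00064309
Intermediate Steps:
O = -1476 (O = 9*(-164) = -1476)
p(L, B) = -6*B
d = 117936 (d = (-(-546)*(-8))*(3*(-9)) = -91*48*(-27) = -4368*(-27) = 117936)
1/((O - 245*469) + d) = 1/((-1476 - 245*469) + 117936) = 1/((-1476 - 114905) + 117936) = 1/(-116381 + 117936) = 1/1555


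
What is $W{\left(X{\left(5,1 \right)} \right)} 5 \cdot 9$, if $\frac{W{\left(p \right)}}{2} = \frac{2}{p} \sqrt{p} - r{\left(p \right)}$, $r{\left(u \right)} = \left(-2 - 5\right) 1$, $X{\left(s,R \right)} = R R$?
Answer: $810$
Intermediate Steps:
$X{\left(s,R \right)} = R^{2}$
$r{\left(u \right)} = -7$ ($r{\left(u \right)} = \left(-7\right) 1 = -7$)
$W{\left(p \right)} = 14 + \frac{4}{\sqrt{p}}$ ($W{\left(p \right)} = 2 \left(\frac{2}{p} \sqrt{p} - -7\right) = 2 \left(\frac{2}{\sqrt{p}} + 7\right) = 2 \left(7 + \frac{2}{\sqrt{p}}\right) = 14 + \frac{4}{\sqrt{p}}$)
$W{\left(X{\left(5,1 \right)} \right)} 5 \cdot 9 = \left(14 + 4 \frac{1}{\sqrt{1^{2}}}\right) 5 \cdot 9 = \left(14 + 4 \frac{1}{\sqrt{1}}\right) 5 \cdot 9 = \left(14 + 4 \cdot 1\right) 5 \cdot 9 = \left(14 + 4\right) 5 \cdot 9 = 18 \cdot 5 \cdot 9 = 90 \cdot 9 = 810$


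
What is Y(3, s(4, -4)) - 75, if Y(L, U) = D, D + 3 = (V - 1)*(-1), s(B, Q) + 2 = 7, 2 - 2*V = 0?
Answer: -78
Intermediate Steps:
V = 1 (V = 1 - ½*0 = 1 + 0 = 1)
s(B, Q) = 5 (s(B, Q) = -2 + 7 = 5)
D = -3 (D = -3 + (1 - 1)*(-1) = -3 + 0*(-1) = -3 + 0 = -3)
Y(L, U) = -3
Y(3, s(4, -4)) - 75 = -3 - 75 = -78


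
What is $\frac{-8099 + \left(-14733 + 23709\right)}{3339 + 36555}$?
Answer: $\frac{877}{39894} \approx 0.021983$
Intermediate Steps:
$\frac{-8099 + \left(-14733 + 23709\right)}{3339 + 36555} = \frac{-8099 + 8976}{39894} = 877 \cdot \frac{1}{39894} = \frac{877}{39894}$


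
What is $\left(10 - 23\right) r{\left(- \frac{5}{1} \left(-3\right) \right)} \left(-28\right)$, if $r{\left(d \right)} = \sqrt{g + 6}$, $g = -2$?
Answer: $728$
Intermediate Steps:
$r{\left(d \right)} = 2$ ($r{\left(d \right)} = \sqrt{-2 + 6} = \sqrt{4} = 2$)
$\left(10 - 23\right) r{\left(- \frac{5}{1} \left(-3\right) \right)} \left(-28\right) = \left(10 - 23\right) 2 \left(-28\right) = \left(-13\right) 2 \left(-28\right) = \left(-26\right) \left(-28\right) = 728$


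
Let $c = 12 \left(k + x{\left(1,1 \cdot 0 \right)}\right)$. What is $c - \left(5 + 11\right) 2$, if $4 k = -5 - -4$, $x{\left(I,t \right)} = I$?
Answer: $-23$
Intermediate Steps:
$k = - \frac{1}{4}$ ($k = \frac{-5 - -4}{4} = \frac{-5 + 4}{4} = \frac{1}{4} \left(-1\right) = - \frac{1}{4} \approx -0.25$)
$c = 9$ ($c = 12 \left(- \frac{1}{4} + 1\right) = 12 \cdot \frac{3}{4} = 9$)
$c - \left(5 + 11\right) 2 = 9 - \left(5 + 11\right) 2 = 9 - 16 \cdot 2 = 9 - 32 = -23$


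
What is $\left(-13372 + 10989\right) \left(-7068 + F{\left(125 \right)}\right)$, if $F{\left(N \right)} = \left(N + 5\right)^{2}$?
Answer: $-23429656$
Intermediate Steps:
$F{\left(N \right)} = \left(5 + N\right)^{2}$
$\left(-13372 + 10989\right) \left(-7068 + F{\left(125 \right)}\right) = \left(-13372 + 10989\right) \left(-7068 + \left(5 + 125\right)^{2}\right) = - 2383 \left(-7068 + 130^{2}\right) = - 2383 \left(-7068 + 16900\right) = \left(-2383\right) 9832 = -23429656$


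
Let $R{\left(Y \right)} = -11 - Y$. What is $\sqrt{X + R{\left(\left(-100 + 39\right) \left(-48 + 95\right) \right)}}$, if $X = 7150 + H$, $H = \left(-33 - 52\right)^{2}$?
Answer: $\sqrt{17231} \approx 131.27$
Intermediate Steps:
$H = 7225$ ($H = \left(-85\right)^{2} = 7225$)
$X = 14375$ ($X = 7150 + 7225 = 14375$)
$\sqrt{X + R{\left(\left(-100 + 39\right) \left(-48 + 95\right) \right)}} = \sqrt{14375 - \left(11 + \left(-100 + 39\right) \left(-48 + 95\right)\right)} = \sqrt{14375 - \left(11 - 2867\right)} = \sqrt{14375 - -2856} = \sqrt{14375 + \left(-11 + 2867\right)} = \sqrt{14375 + 2856} = \sqrt{17231}$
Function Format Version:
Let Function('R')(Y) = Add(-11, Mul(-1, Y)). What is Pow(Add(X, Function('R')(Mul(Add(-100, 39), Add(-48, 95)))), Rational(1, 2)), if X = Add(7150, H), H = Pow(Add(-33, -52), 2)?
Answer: Pow(17231, Rational(1, 2)) ≈ 131.27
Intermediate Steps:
H = 7225 (H = Pow(-85, 2) = 7225)
X = 14375 (X = Add(7150, 7225) = 14375)
Pow(Add(X, Function('R')(Mul(Add(-100, 39), Add(-48, 95)))), Rational(1, 2)) = Pow(Add(14375, Add(-11, Mul(-1, Mul(Add(-100, 39), Add(-48, 95))))), Rational(1, 2)) = Pow(Add(14375, Add(-11, Mul(-1, Mul(-61, 47)))), Rational(1, 2)) = Pow(Add(14375, Add(-11, Mul(-1, -2867))), Rational(1, 2)) = Pow(Add(14375, Add(-11, 2867)), Rational(1, 2)) = Pow(Add(14375, 2856), Rational(1, 2)) = Pow(17231, Rational(1, 2))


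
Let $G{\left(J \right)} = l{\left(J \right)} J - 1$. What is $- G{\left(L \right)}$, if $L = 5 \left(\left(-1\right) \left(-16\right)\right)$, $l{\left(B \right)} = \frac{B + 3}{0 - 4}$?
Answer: $1661$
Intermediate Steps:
$l{\left(B \right)} = - \frac{3}{4} - \frac{B}{4}$ ($l{\left(B \right)} = \frac{3 + B}{-4} = \left(3 + B\right) \left(- \frac{1}{4}\right) = - \frac{3}{4} - \frac{B}{4}$)
$L = 80$ ($L = 5 \cdot 16 = 80$)
$G{\left(J \right)} = -1 + J \left(- \frac{3}{4} - \frac{J}{4}\right)$ ($G{\left(J \right)} = \left(- \frac{3}{4} - \frac{J}{4}\right) J - 1 = J \left(- \frac{3}{4} - \frac{J}{4}\right) - 1 = -1 + J \left(- \frac{3}{4} - \frac{J}{4}\right)$)
$- G{\left(L \right)} = - (-1 - 20 \left(3 + 80\right)) = - (-1 - 20 \cdot 83) = - (-1 - 1660) = \left(-1\right) \left(-1661\right) = 1661$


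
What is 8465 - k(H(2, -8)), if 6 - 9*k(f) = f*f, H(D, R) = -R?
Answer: 76243/9 ≈ 8471.4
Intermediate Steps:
k(f) = ⅔ - f²/9 (k(f) = ⅔ - f*f/9 = ⅔ - f²/9)
8465 - k(H(2, -8)) = 8465 - (⅔ - (-1*(-8))²/9) = 8465 - (⅔ - ⅑*8²) = 8465 - (⅔ - ⅑*64) = 8465 - (⅔ - 64/9) = 8465 - 1*(-58/9) = 8465 + 58/9 = 76243/9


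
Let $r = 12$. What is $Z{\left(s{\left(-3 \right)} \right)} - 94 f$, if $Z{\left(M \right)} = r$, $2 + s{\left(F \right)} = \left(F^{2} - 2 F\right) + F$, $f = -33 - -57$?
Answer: $-2244$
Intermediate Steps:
$f = 24$ ($f = -33 + 57 = 24$)
$s{\left(F \right)} = -2 + F^{2} - F$ ($s{\left(F \right)} = -2 + \left(\left(F^{2} - 2 F\right) + F\right) = -2 + \left(F^{2} - F\right) = -2 + F^{2} - F$)
$Z{\left(M \right)} = 12$
$Z{\left(s{\left(-3 \right)} \right)} - 94 f = 12 - 2256 = -2244$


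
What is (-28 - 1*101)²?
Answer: 16641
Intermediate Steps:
(-28 - 1*101)² = (-28 - 101)² = (-129)² = 16641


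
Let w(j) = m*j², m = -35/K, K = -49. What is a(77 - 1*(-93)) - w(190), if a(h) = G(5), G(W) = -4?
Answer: -180528/7 ≈ -25790.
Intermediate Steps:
a(h) = -4
m = 5/7 (m = -35/(-49) = -35*(-1/49) = 5/7 ≈ 0.71429)
w(j) = 5*j²/7
a(77 - 1*(-93)) - w(190) = -4 - 5*190²/7 = -4 - 5*36100/7 = -4 - 1*180500/7 = -4 - 180500/7 = -180528/7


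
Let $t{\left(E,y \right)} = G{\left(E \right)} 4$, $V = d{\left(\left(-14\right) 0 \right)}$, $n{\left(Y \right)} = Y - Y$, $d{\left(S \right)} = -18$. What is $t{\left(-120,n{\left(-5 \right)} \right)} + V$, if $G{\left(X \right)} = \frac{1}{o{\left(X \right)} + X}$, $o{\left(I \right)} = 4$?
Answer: $- \frac{523}{29} \approx -18.034$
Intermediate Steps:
$n{\left(Y \right)} = 0$
$V = -18$
$G{\left(X \right)} = \frac{1}{4 + X}$
$t{\left(E,y \right)} = \frac{4}{4 + E}$ ($t{\left(E,y \right)} = \frac{1}{4 + E} 4 = \frac{4}{4 + E}$)
$t{\left(-120,n{\left(-5 \right)} \right)} + V = \frac{4}{4 - 120} - 18 = \frac{4}{-116} - 18 = 4 \left(- \frac{1}{116}\right) - 18 = - \frac{1}{29} - 18 = - \frac{523}{29}$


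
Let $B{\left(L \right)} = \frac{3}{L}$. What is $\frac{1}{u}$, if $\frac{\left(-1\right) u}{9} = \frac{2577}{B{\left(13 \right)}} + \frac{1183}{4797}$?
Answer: $- \frac{41}{4120714} \approx -9.9497 \cdot 10^{-6}$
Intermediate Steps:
$u = - \frac{4120714}{41}$ ($u = - 9 \left(\frac{2577}{3 \cdot \frac{1}{13}} + \frac{1183}{4797}\right) = - 9 \left(\frac{2577}{3 \cdot \frac{1}{13}} + 1183 \cdot \frac{1}{4797}\right) = - 9 \left(\frac{2577}{\frac{3}{13}} + \frac{91}{369}\right) = - 9 \left(2577 \cdot \frac{13}{3} + \frac{91}{369}\right) = - 9 \left(11167 + \frac{91}{369}\right) = \left(-9\right) \frac{4120714}{369} = - \frac{4120714}{41} \approx -1.0051 \cdot 10^{5}$)
$\frac{1}{u} = \frac{1}{- \frac{4120714}{41}} = - \frac{41}{4120714}$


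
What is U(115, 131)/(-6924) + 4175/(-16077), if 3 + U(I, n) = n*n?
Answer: -16930937/6184286 ≈ -2.7377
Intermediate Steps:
U(I, n) = -3 + n² (U(I, n) = -3 + n*n = -3 + n²)
U(115, 131)/(-6924) + 4175/(-16077) = (-3 + 131²)/(-6924) + 4175/(-16077) = (-3 + 17161)*(-1/6924) + 4175*(-1/16077) = 17158*(-1/6924) - 4175/16077 = -8579/3462 - 4175/16077 = -16930937/6184286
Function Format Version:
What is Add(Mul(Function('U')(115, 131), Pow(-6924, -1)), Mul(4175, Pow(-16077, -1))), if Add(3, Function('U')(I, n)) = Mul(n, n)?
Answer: Rational(-16930937, 6184286) ≈ -2.7377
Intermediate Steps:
Function('U')(I, n) = Add(-3, Pow(n, 2)) (Function('U')(I, n) = Add(-3, Mul(n, n)) = Add(-3, Pow(n, 2)))
Add(Mul(Function('U')(115, 131), Pow(-6924, -1)), Mul(4175, Pow(-16077, -1))) = Add(Mul(Add(-3, Pow(131, 2)), Pow(-6924, -1)), Mul(4175, Pow(-16077, -1))) = Add(Mul(Add(-3, 17161), Rational(-1, 6924)), Mul(4175, Rational(-1, 16077))) = Add(Mul(17158, Rational(-1, 6924)), Rational(-4175, 16077)) = Add(Rational(-8579, 3462), Rational(-4175, 16077)) = Rational(-16930937, 6184286)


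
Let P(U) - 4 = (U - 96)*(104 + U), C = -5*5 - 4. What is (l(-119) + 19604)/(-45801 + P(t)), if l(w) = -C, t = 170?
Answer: -19633/25521 ≈ -0.76929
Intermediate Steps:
C = -29 (C = -25 - 4 = -29)
l(w) = 29 (l(w) = -1*(-29) = 29)
P(U) = 4 + (-96 + U)*(104 + U) (P(U) = 4 + (U - 96)*(104 + U) = 4 + (-96 + U)*(104 + U))
(l(-119) + 19604)/(-45801 + P(t)) = (29 + 19604)/(-45801 + (-9980 + 170**2 + 8*170)) = 19633/(-45801 + (-9980 + 28900 + 1360)) = 19633/(-45801 + 20280) = 19633/(-25521) = 19633*(-1/25521) = -19633/25521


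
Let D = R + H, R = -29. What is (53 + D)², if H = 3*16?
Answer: 5184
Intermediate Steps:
H = 48
D = 19 (D = -29 + 48 = 19)
(53 + D)² = (53 + 19)² = 72² = 5184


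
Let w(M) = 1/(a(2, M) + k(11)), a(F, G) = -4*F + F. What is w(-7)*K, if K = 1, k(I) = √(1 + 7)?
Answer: -3/14 - √2/14 ≈ -0.31530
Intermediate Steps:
k(I) = 2*√2 (k(I) = √8 = 2*√2)
a(F, G) = -3*F
w(M) = 1/(-6 + 2*√2) (w(M) = 1/(-3*2 + 2*√2) = 1/(-6 + 2*√2))
w(-7)*K = (-3/14 - √2/14)*1 = -3/14 - √2/14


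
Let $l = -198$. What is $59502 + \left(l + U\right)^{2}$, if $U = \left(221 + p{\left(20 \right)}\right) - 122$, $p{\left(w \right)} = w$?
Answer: $65743$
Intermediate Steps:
$U = 119$ ($U = \left(221 + 20\right) - 122 = 241 - 122 = 119$)
$59502 + \left(l + U\right)^{2} = 59502 + \left(-198 + 119\right)^{2} = 59502 + \left(-79\right)^{2} = 59502 + 6241 = 65743$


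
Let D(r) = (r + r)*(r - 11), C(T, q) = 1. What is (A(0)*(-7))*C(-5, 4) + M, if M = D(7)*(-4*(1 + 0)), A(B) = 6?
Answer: 182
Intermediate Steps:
D(r) = 2*r*(-11 + r) (D(r) = (2*r)*(-11 + r) = 2*r*(-11 + r))
M = 224 (M = (2*7*(-11 + 7))*(-4*(1 + 0)) = (2*7*(-4))*(-4*1) = -56*(-4) = 224)
(A(0)*(-7))*C(-5, 4) + M = (6*(-7))*1 + 224 = -42*1 + 224 = -42 + 224 = 182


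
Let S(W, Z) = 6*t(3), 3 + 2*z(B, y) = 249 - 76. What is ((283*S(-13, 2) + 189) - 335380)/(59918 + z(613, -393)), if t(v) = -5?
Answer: -343681/60003 ≈ -5.7277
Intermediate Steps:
z(B, y) = 85 (z(B, y) = -3/2 + (249 - 76)/2 = -3/2 + (½)*173 = -3/2 + 173/2 = 85)
S(W, Z) = -30 (S(W, Z) = 6*(-5) = -30)
((283*S(-13, 2) + 189) - 335380)/(59918 + z(613, -393)) = ((283*(-30) + 189) - 335380)/(59918 + 85) = ((-8490 + 189) - 335380)/60003 = (-8301 - 335380)*(1/60003) = -343681*1/60003 = -343681/60003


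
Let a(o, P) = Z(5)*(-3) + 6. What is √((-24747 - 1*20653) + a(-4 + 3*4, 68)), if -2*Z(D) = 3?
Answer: I*√181558/2 ≈ 213.05*I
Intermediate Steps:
Z(D) = -3/2 (Z(D) = -½*3 = -3/2)
a(o, P) = 21/2 (a(o, P) = -3/2*(-3) + 6 = 9/2 + 6 = 21/2)
√((-24747 - 1*20653) + a(-4 + 3*4, 68)) = √((-24747 - 1*20653) + 21/2) = √((-24747 - 20653) + 21/2) = √(-45400 + 21/2) = √(-90779/2) = I*√181558/2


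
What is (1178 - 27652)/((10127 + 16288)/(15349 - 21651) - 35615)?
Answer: 166839148/224472145 ≈ 0.74325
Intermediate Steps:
(1178 - 27652)/((10127 + 16288)/(15349 - 21651) - 35615) = -26474/(26415/(-6302) - 35615) = -26474/(26415*(-1/6302) - 35615) = -26474/(-26415/6302 - 35615) = -26474/(-224472145/6302) = -26474*(-6302/224472145) = 166839148/224472145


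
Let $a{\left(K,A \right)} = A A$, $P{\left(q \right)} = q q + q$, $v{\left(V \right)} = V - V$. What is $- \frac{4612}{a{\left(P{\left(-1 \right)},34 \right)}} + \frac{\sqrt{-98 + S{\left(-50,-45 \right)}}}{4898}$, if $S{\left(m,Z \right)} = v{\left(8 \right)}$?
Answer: $- \frac{1153}{289} + \frac{7 i \sqrt{2}}{4898} \approx -3.9896 + 0.0020211 i$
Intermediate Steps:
$v{\left(V \right)} = 0$
$S{\left(m,Z \right)} = 0$
$P{\left(q \right)} = q + q^{2}$ ($P{\left(q \right)} = q^{2} + q = q + q^{2}$)
$a{\left(K,A \right)} = A^{2}$
$- \frac{4612}{a{\left(P{\left(-1 \right)},34 \right)}} + \frac{\sqrt{-98 + S{\left(-50,-45 \right)}}}{4898} = - \frac{4612}{34^{2}} + \frac{\sqrt{-98 + 0}}{4898} = - \frac{4612}{1156} + \sqrt{-98} \cdot \frac{1}{4898} = \left(-4612\right) \frac{1}{1156} + 7 i \sqrt{2} \cdot \frac{1}{4898} = - \frac{1153}{289} + \frac{7 i \sqrt{2}}{4898}$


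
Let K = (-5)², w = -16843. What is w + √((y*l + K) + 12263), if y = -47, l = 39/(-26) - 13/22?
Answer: -16843 + √1498739/11 ≈ -16732.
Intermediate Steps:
l = -23/11 (l = 39*(-1/26) - 13*1/22 = -3/2 - 13/22 = -23/11 ≈ -2.0909)
K = 25
w + √((y*l + K) + 12263) = -16843 + √((-47*(-23/11) + 25) + 12263) = -16843 + √((1081/11 + 25) + 12263) = -16843 + √(1356/11 + 12263) = -16843 + √(136249/11) = -16843 + √1498739/11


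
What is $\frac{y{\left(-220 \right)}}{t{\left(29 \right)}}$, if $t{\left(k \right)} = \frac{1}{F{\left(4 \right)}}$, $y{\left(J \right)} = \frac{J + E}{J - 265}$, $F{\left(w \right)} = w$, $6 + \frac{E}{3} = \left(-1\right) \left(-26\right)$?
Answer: $\frac{128}{97} \approx 1.3196$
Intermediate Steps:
$E = 60$ ($E = -18 + 3 \left(\left(-1\right) \left(-26\right)\right) = -18 + 3 \cdot 26 = -18 + 78 = 60$)
$y{\left(J \right)} = \frac{60 + J}{-265 + J}$ ($y{\left(J \right)} = \frac{J + 60}{J - 265} = \frac{60 + J}{-265 + J}$)
$t{\left(k \right)} = \frac{1}{4}$
$\frac{y{\left(-220 \right)}}{t{\left(29 \right)}} = \frac{60 - 220}{-265 - 220} \frac{1}{\frac{1}{4}} = \frac{1}{-485} \left(-160\right) 4 = \left(- \frac{1}{485}\right) \left(-160\right) 4 = \frac{32}{97} \cdot 4 = \frac{128}{97}$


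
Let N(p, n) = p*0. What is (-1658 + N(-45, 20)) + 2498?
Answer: 840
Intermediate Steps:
N(p, n) = 0
(-1658 + N(-45, 20)) + 2498 = (-1658 + 0) + 2498 = -1658 + 2498 = 840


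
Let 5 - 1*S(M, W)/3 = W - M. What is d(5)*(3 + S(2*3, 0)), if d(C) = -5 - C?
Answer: -360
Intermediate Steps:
S(M, W) = 15 - 3*W + 3*M (S(M, W) = 15 - 3*(W - M) = 15 + (-3*W + 3*M) = 15 - 3*W + 3*M)
d(5)*(3 + S(2*3, 0)) = (-5 - 1*5)*(3 + (15 - 3*0 + 3*(2*3))) = (-5 - 5)*(3 + (15 + 0 + 3*6)) = -10*(3 + (15 + 0 + 18)) = -10*(3 + 33) = -10*36 = -360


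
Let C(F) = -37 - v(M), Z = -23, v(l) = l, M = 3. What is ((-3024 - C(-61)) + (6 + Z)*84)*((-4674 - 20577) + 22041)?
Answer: 14162520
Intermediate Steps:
C(F) = -40 (C(F) = -37 - 1*3 = -37 - 3 = -40)
((-3024 - C(-61)) + (6 + Z)*84)*((-4674 - 20577) + 22041) = ((-3024 - 1*(-40)) + (6 - 23)*84)*((-4674 - 20577) + 22041) = ((-3024 + 40) - 17*84)*(-25251 + 22041) = (-2984 - 1428)*(-3210) = -4412*(-3210) = 14162520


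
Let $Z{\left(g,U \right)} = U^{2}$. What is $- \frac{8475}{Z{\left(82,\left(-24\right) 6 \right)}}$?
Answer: $- \frac{2825}{6912} \approx -0.40871$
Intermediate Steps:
$- \frac{8475}{Z{\left(82,\left(-24\right) 6 \right)}} = - \frac{8475}{\left(\left(-24\right) 6\right)^{2}} = - \frac{8475}{\left(-144\right)^{2}} = - \frac{8475}{20736} = \left(-8475\right) \frac{1}{20736} = - \frac{2825}{6912}$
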